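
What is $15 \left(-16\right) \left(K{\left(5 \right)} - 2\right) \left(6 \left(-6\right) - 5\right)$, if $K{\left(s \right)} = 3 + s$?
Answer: $59040$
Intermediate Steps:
$15 \left(-16\right) \left(K{\left(5 \right)} - 2\right) \left(6 \left(-6\right) - 5\right) = 15 \left(-16\right) \left(\left(3 + 5\right) - 2\right) \left(6 \left(-6\right) - 5\right) = - 240 \left(8 - 2\right) \left(-36 - 5\right) = - 240 \cdot 6 \left(-41\right) = \left(-240\right) \left(-246\right) = 59040$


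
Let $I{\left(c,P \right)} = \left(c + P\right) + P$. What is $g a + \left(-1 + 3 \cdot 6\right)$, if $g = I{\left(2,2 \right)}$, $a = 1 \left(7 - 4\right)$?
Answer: $35$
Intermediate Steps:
$a = 3$ ($a = 1 \cdot 3 = 3$)
$I{\left(c,P \right)} = c + 2 P$ ($I{\left(c,P \right)} = \left(P + c\right) + P = c + 2 P$)
$g = 6$ ($g = 2 + 2 \cdot 2 = 2 + 4 = 6$)
$g a + \left(-1 + 3 \cdot 6\right) = 6 \cdot 3 + \left(-1 + 3 \cdot 6\right) = 18 + \left(-1 + 18\right) = 18 + 17 = 35$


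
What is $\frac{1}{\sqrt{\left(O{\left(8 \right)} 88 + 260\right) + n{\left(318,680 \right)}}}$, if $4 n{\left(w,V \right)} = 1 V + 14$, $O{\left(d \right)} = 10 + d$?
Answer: $\frac{\sqrt{8070}}{4035} \approx 0.022263$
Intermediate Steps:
$n{\left(w,V \right)} = \frac{7}{2} + \frac{V}{4}$ ($n{\left(w,V \right)} = \frac{1 V + 14}{4} = \frac{V + 14}{4} = \frac{14 + V}{4} = \frac{7}{2} + \frac{V}{4}$)
$\frac{1}{\sqrt{\left(O{\left(8 \right)} 88 + 260\right) + n{\left(318,680 \right)}}} = \frac{1}{\sqrt{\left(\left(10 + 8\right) 88 + 260\right) + \left(\frac{7}{2} + \frac{1}{4} \cdot 680\right)}} = \frac{1}{\sqrt{\left(18 \cdot 88 + 260\right) + \left(\frac{7}{2} + 170\right)}} = \frac{1}{\sqrt{\left(1584 + 260\right) + \frac{347}{2}}} = \frac{1}{\sqrt{1844 + \frac{347}{2}}} = \frac{1}{\sqrt{\frac{4035}{2}}} = \frac{1}{\frac{1}{2} \sqrt{8070}} = \frac{\sqrt{8070}}{4035}$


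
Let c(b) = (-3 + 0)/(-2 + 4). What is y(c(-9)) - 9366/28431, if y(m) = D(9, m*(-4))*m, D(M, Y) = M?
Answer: -262123/18954 ≈ -13.829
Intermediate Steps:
c(b) = -3/2
y(m) = 9*m
y(c(-9)) - 9366/28431 = 9*(-3/2) - 9366/28431 = -27/2 - 9366*1/28431 = -27/2 - 3122/9477 = -262123/18954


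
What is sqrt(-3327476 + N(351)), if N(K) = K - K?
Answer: 2*I*sqrt(831869) ≈ 1824.1*I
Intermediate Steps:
N(K) = 0
sqrt(-3327476 + N(351)) = sqrt(-3327476 + 0) = sqrt(-3327476) = 2*I*sqrt(831869)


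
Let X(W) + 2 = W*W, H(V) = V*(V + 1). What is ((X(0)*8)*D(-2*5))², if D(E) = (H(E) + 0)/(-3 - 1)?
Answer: 129600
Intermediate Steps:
H(V) = V*(1 + V)
X(W) = -2 + W² (X(W) = -2 + W*W = -2 + W²)
D(E) = -E*(1 + E)/4 (D(E) = (E*(1 + E) + 0)/(-3 - 1) = (E*(1 + E))/(-4) = (E*(1 + E))*(-¼) = -E*(1 + E)/4)
((X(0)*8)*D(-2*5))² = (((-2 + 0²)*8)*(-(-2*5)*(1 - 2*5)/4))² = (((-2 + 0)*8)*(-¼*(-10)*(1 - 10)))² = ((-2*8)*(-¼*(-10)*(-9)))² = (-16*(-45/2))² = 360² = 129600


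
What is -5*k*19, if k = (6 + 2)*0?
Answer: 0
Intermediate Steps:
k = 0 (k = 8*0 = 0)
-5*k*19 = -5*0*19 = 0*19 = 0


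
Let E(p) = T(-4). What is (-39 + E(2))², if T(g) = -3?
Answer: 1764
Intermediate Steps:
E(p) = -3
(-39 + E(2))² = (-39 - 3)² = (-42)² = 1764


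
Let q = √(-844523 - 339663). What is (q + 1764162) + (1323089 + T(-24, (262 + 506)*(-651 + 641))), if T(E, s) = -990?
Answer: 3086261 + I*√1184186 ≈ 3.0863e+6 + 1088.2*I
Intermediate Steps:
q = I*√1184186 (q = √(-1184186) = I*√1184186 ≈ 1088.2*I)
(q + 1764162) + (1323089 + T(-24, (262 + 506)*(-651 + 641))) = (I*√1184186 + 1764162) + (1323089 - 990) = (1764162 + I*√1184186) + 1322099 = 3086261 + I*√1184186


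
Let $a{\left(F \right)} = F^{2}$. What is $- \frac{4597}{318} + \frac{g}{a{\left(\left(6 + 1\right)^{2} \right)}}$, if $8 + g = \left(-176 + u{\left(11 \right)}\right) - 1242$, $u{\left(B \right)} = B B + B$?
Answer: $- \frac{11448889}{763518} \approx -14.995$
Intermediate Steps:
$u{\left(B \right)} = B + B^{2}$ ($u{\left(B \right)} = B^{2} + B = B + B^{2}$)
$g = -1294$ ($g = -8 - \left(1418 - 11 \left(1 + 11\right)\right) = -8 + \left(\left(-176 + 11 \cdot 12\right) - 1242\right) = -8 + \left(\left(-176 + 132\right) - 1242\right) = -8 - 1286 = -1294$)
$- \frac{4597}{318} + \frac{g}{a{\left(\left(6 + 1\right)^{2} \right)}} = - \frac{4597}{318} - \frac{1294}{\left(\left(6 + 1\right)^{2}\right)^{2}} = \left(-4597\right) \frac{1}{318} - \frac{1294}{\left(7^{2}\right)^{2}} = - \frac{4597}{318} - \frac{1294}{49^{2}} = - \frac{4597}{318} - \frac{1294}{2401} = - \frac{11448889}{763518}$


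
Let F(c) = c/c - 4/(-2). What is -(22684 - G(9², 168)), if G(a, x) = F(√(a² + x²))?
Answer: -22681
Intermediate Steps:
F(c) = 3 (F(c) = 1 - 4*(-½) = 1 + 2 = 3)
G(a, x) = 3
-(22684 - G(9², 168)) = -(22684 - 1*3) = -(22684 - 3) = -1*22681 = -22681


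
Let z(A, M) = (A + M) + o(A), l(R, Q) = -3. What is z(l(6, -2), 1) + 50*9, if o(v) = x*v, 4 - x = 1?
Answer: 439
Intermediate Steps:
x = 3 (x = 4 - 1*1 = 4 - 1 = 3)
o(v) = 3*v
z(A, M) = M + 4*A (z(A, M) = (A + M) + 3*A = M + 4*A)
z(l(6, -2), 1) + 50*9 = (1 + 4*(-3)) + 50*9 = (1 - 12) + 450 = -11 + 450 = 439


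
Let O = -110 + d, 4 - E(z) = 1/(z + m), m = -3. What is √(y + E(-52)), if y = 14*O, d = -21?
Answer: I*√5535695/55 ≈ 42.778*I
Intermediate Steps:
E(z) = 4 - 1/(-3 + z) (E(z) = 4 - 1/(z - 3) = 4 - 1/(-3 + z))
O = -131 (O = -110 - 21 = -131)
y = -1834 (y = 14*(-131) = -1834)
√(y + E(-52)) = √(-1834 + (-13 + 4*(-52))/(-3 - 52)) = √(-1834 + (-13 - 208)/(-55)) = √(-1834 - 1/55*(-221)) = √(-1834 + 221/55) = √(-100649/55) = I*√5535695/55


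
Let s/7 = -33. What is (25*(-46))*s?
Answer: 265650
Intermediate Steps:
s = -231 (s = 7*(-33) = -231)
(25*(-46))*s = (25*(-46))*(-231) = -1150*(-231) = 265650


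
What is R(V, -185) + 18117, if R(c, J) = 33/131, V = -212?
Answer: 2373360/131 ≈ 18117.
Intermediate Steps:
R(c, J) = 33/131 (R(c, J) = 33*(1/131) = 33/131)
R(V, -185) + 18117 = 33/131 + 18117 = 2373360/131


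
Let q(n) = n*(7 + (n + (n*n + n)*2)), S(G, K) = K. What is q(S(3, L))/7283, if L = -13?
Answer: -3978/7283 ≈ -0.54620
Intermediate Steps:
q(n) = n*(7 + 2*n² + 3*n) (q(n) = n*(7 + (n + (n² + n)*2)) = n*(7 + (n + (n + n²)*2)) = n*(7 + (n + (2*n + 2*n²))) = n*(7 + (2*n² + 3*n)) = n*(7 + 2*n² + 3*n))
q(S(3, L))/7283 = -13*(7 + 2*(-13)² + 3*(-13))/7283 = -13*(7 + 2*169 - 39)*(1/7283) = -13*(7 + 338 - 39)*(1/7283) = -13*306*(1/7283) = -3978*1/7283 = -3978/7283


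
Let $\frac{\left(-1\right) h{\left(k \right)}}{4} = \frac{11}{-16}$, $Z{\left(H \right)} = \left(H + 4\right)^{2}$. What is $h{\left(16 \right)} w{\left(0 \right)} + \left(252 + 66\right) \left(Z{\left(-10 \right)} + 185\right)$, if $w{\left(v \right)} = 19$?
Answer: $\frac{281321}{4} \approx 70330.0$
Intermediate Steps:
$Z{\left(H \right)} = \left(4 + H\right)^{2}$
$h{\left(k \right)} = \frac{11}{4}$ ($h{\left(k \right)} = - 4 \frac{11}{-16} = - 4 \cdot 11 \left(- \frac{1}{16}\right) = \left(-4\right) \left(- \frac{11}{16}\right) = \frac{11}{4}$)
$h{\left(16 \right)} w{\left(0 \right)} + \left(252 + 66\right) \left(Z{\left(-10 \right)} + 185\right) = \frac{11}{4} \cdot 19 + \left(252 + 66\right) \left(\left(4 - 10\right)^{2} + 185\right) = \frac{209}{4} + 318 \left(\left(-6\right)^{2} + 185\right) = \frac{209}{4} + 318 \left(36 + 185\right) = \frac{209}{4} + 318 \cdot 221 = \frac{209}{4} + 70278 = \frac{281321}{4}$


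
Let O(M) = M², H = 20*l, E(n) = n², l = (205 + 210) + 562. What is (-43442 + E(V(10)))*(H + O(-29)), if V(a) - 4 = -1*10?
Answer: -884657686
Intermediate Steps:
V(a) = -6 (V(a) = 4 - 1*10 = 4 - 10 = -6)
l = 977 (l = 415 + 562 = 977)
H = 19540 (H = 20*977 = 19540)
(-43442 + E(V(10)))*(H + O(-29)) = (-43442 + (-6)²)*(19540 + (-29)²) = (-43442 + 36)*(19540 + 841) = -43406*20381 = -884657686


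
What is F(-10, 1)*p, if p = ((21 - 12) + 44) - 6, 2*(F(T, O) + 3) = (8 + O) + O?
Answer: 94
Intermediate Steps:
F(T, O) = 1 + O (F(T, O) = -3 + ((8 + O) + O)/2 = -3 + (8 + 2*O)/2 = -3 + (4 + O) = 1 + O)
p = 47 (p = (9 + 44) - 6 = 53 - 6 = 47)
F(-10, 1)*p = (1 + 1)*47 = 2*47 = 94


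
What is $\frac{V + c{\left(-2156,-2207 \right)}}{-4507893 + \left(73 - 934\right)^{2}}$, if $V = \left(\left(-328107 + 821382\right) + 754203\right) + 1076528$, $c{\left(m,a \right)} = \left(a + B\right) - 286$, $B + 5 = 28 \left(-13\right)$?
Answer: $- \frac{580286}{941643} \approx -0.61625$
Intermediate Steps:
$B = -369$ ($B = -5 + 28 \left(-13\right) = -5 - 364 = -369$)
$c{\left(m,a \right)} = -655 + a$ ($c{\left(m,a \right)} = \left(a - 369\right) - 286 = \left(-369 + a\right) - 286 = -655 + a$)
$V = 2324006$ ($V = \left(493275 + 754203\right) + 1076528 = 1247478 + 1076528 = 2324006$)
$\frac{V + c{\left(-2156,-2207 \right)}}{-4507893 + \left(73 - 934\right)^{2}} = \frac{2324006 - 2862}{-4507893 + \left(73 - 934\right)^{2}} = \frac{2324006 - 2862}{-4507893 + \left(-861\right)^{2}} = \frac{2321144}{-4507893 + 741321} = \frac{2321144}{-3766572} = 2321144 \left(- \frac{1}{3766572}\right) = - \frac{580286}{941643}$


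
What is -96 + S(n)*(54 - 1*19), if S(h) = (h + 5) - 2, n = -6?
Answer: -201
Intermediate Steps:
S(h) = 3 + h (S(h) = (5 + h) - 2 = 3 + h)
-96 + S(n)*(54 - 1*19) = -96 + (3 - 6)*(54 - 1*19) = -96 - 3*(54 - 19) = -96 - 3*35 = -96 - 105 = -201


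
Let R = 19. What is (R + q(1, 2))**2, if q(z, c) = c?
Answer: 441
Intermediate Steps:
(R + q(1, 2))**2 = (19 + 2)**2 = 21**2 = 441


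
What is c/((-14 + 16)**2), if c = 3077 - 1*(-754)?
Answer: 3831/4 ≈ 957.75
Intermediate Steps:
c = 3831 (c = 3077 + 754 = 3831)
c/((-14 + 16)**2) = 3831/((-14 + 16)**2) = 3831/(2**2) = 3831/4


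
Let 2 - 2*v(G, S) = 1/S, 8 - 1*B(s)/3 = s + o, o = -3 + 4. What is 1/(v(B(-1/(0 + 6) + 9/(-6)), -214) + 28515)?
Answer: 428/12204849 ≈ 3.5068e-5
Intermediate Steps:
o = 1
B(s) = 21 - 3*s (B(s) = 24 - 3*(s + 1) = 24 - 3*(1 + s) = 24 + (-3 - 3*s) = 21 - 3*s)
v(G, S) = 1 - 1/(2*S)
1/(v(B(-1/(0 + 6) + 9/(-6)), -214) + 28515) = 1/((-1/2 - 214)/(-214) + 28515) = 1/(-1/214*(-429/2) + 28515) = 1/(429/428 + 28515) = 1/(12204849/428) = 428/12204849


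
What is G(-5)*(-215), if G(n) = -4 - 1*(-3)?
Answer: 215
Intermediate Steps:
G(n) = -1 (G(n) = -4 + 3 = -1)
G(-5)*(-215) = -1*(-215) = 215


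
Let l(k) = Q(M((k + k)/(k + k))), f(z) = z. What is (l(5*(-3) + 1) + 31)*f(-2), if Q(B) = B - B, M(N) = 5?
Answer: -62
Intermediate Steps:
Q(B) = 0
l(k) = 0
(l(5*(-3) + 1) + 31)*f(-2) = (0 + 31)*(-2) = 31*(-2) = -62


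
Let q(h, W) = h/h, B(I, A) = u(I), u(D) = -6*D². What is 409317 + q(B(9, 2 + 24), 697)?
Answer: 409318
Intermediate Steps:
B(I, A) = -6*I²
q(h, W) = 1
409317 + q(B(9, 2 + 24), 697) = 409317 + 1 = 409318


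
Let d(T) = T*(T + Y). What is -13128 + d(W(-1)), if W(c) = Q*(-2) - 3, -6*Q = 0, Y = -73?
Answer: -12900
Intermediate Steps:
Q = 0 (Q = -1/6*0 = 0)
W(c) = -3 (W(c) = 0*(-2) - 3 = 0 - 3 = -3)
d(T) = T*(-73 + T) (d(T) = T*(T - 73) = T*(-73 + T))
-13128 + d(W(-1)) = -13128 - 3*(-73 - 3) = -13128 - 3*(-76) = -13128 + 228 = -12900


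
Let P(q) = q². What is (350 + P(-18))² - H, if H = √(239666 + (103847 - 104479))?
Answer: 454276 - √239034 ≈ 4.5379e+5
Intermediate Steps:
H = √239034 (H = √(239666 - 632) = √239034 ≈ 488.91)
(350 + P(-18))² - H = (350 + (-18)²)² - √239034 = (350 + 324)² - √239034 = 674² - √239034 = 454276 - √239034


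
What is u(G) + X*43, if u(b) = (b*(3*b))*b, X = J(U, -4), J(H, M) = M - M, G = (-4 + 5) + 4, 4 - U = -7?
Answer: 375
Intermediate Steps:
U = 11 (U = 4 - 1*(-7) = 4 + 7 = 11)
G = 5 (G = 1 + 4 = 5)
J(H, M) = 0
X = 0
u(b) = 3*b³ (u(b) = (3*b²)*b = 3*b³)
u(G) + X*43 = 3*5³ + 0*43 = 3*125 + 0 = 375 + 0 = 375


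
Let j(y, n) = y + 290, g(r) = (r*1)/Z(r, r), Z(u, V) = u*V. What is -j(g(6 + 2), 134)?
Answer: -2321/8 ≈ -290.13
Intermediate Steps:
Z(u, V) = V*u
g(r) = 1/r (g(r) = (r*1)/((r*r)) = r/(r**2) = r/r**2 = 1/r)
j(y, n) = 290 + y
-j(g(6 + 2), 134) = -(290 + 1/(6 + 2)) = -(290 + 1/8) = -1*2321/8 = -2321/8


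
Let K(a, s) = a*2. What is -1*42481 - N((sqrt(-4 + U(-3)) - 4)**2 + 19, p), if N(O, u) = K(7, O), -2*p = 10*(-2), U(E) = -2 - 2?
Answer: -42495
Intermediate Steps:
U(E) = -4
K(a, s) = 2*a
p = 10 (p = -5*(-2) = -1/2*(-20) = 10)
N(O, u) = 14 (N(O, u) = 2*7 = 14)
-1*42481 - N((sqrt(-4 + U(-3)) - 4)**2 + 19, p) = -1*42481 - 1*14 = -42481 - 14 = -42495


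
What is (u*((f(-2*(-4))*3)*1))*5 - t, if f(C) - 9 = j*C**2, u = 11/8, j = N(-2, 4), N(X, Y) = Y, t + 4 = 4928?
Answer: 4333/8 ≈ 541.63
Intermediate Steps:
t = 4924 (t = -4 + 4928 = 4924)
j = 4
u = 11/8 (u = 11*(1/8) = 11/8 ≈ 1.3750)
f(C) = 9 + 4*C**2
(u*((f(-2*(-4))*3)*1))*5 - t = (11*(((9 + 4*(-2*(-4))**2)*3)*1)/8)*5 - 1*4924 = (11*(((9 + 4*8**2)*3)*1)/8)*5 - 4924 = (11*(((9 + 4*64)*3)*1)/8)*5 - 4924 = (11*(((9 + 256)*3)*1)/8)*5 - 4924 = (11*((265*3)*1)/8)*5 - 4924 = (11*(795*1)/8)*5 - 4924 = ((11/8)*795)*5 - 4924 = (8745/8)*5 - 4924 = 43725/8 - 4924 = 4333/8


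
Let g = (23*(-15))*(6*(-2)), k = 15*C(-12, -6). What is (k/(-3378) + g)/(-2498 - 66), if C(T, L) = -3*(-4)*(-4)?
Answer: -582735/360883 ≈ -1.6147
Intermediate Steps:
C(T, L) = -48 (C(T, L) = 12*(-4) = -48)
k = -720 (k = 15*(-48) = -720)
g = 4140 (g = -345*(-12) = 4140)
(k/(-3378) + g)/(-2498 - 66) = (-720/(-3378) + 4140)/(-2498 - 66) = (-720*(-1/3378) + 4140)/(-2564) = (120/563 + 4140)*(-1/2564) = (2330940/563)*(-1/2564) = -582735/360883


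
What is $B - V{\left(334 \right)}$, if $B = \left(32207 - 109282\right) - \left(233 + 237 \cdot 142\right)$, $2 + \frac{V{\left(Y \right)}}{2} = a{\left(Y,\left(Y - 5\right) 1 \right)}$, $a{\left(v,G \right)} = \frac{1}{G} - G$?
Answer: $- \frac{36288702}{329} \approx -1.103 \cdot 10^{5}$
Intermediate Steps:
$V{\left(Y \right)} = 6 - 2 Y + \frac{2}{-5 + Y}$ ($V{\left(Y \right)} = -4 + 2 \left(\frac{1}{\left(Y - 5\right) 1} - \left(Y - 5\right) 1\right) = -4 + 2 \left(\frac{1}{\left(-5 + Y\right) 1} - \left(-5 + Y\right) 1\right) = -4 + 2 \left(\frac{1}{-5 + Y} - \left(-5 + Y\right)\right) = -4 + 2 \left(5 + \frac{1}{-5 + Y} - Y\right) = -4 + \left(10 - 2 Y + \frac{2}{-5 + Y}\right) = 6 - 2 Y + \frac{2}{-5 + Y}$)
$B = -110962$ ($B = -77075 - \left(233 + 33654\right) = -77075 - 33887 = -110962$)
$B - V{\left(334 \right)} = -110962 - \frac{2 \left(1 + \left(-5 + 334\right) \left(3 - 334\right)\right)}{-5 + 334} = -110962 - \frac{2 \left(1 + 329 \left(3 - 334\right)\right)}{329} = -110962 - 2 \cdot \frac{1}{329} \left(1 + 329 \left(-331\right)\right) = -110962 - 2 \cdot \frac{1}{329} \left(1 - 108899\right) = -110962 - 2 \cdot \frac{1}{329} \left(-108898\right) = -110962 - - \frac{217796}{329} = -110962 + \frac{217796}{329} = - \frac{36288702}{329}$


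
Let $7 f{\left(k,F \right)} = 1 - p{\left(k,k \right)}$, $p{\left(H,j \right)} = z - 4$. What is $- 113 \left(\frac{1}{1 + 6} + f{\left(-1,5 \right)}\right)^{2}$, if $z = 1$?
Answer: $- \frac{2825}{49} \approx -57.653$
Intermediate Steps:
$p{\left(H,j \right)} = -3$ ($p{\left(H,j \right)} = 1 - 4 = -3$)
$f{\left(k,F \right)} = \frac{4}{7}$ ($f{\left(k,F \right)} = \frac{1 - -3}{7} = \frac{1 + 3}{7} = \frac{1}{7} \cdot 4 = \frac{4}{7}$)
$- 113 \left(\frac{1}{1 + 6} + f{\left(-1,5 \right)}\right)^{2} = - 113 \left(\frac{1}{1 + 6} + \frac{4}{7}\right)^{2} = - 113 \left(\frac{1}{7} + \frac{4}{7}\right)^{2} = - 113 \left(\frac{5}{7}\right)^{2} = \left(-113\right) \frac{25}{49} = - \frac{2825}{49}$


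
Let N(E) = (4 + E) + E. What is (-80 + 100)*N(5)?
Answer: 280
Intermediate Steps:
N(E) = 4 + 2*E
(-80 + 100)*N(5) = (-80 + 100)*(4 + 2*5) = 20*(4 + 10) = 20*14 = 280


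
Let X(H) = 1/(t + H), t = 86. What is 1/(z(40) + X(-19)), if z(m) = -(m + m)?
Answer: -67/5359 ≈ -0.012502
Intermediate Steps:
z(m) = -2*m
X(H) = 1/(86 + H)
1/(z(40) + X(-19)) = 1/(-2*40 + 1/(86 - 19)) = 1/(-80 + 1/67) = 1/(-5359/67) = -67/5359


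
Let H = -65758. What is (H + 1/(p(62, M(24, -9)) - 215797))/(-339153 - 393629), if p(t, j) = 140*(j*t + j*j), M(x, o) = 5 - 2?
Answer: 12395185727/138127208654 ≈ 0.089737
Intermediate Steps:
M(x, o) = 3
p(t, j) = 140*j² + 140*j*t (p(t, j) = 140*(j*t + j²) = 140*(j² + j*t) = 140*j² + 140*j*t)
(H + 1/(p(62, M(24, -9)) - 215797))/(-339153 - 393629) = (-65758 + 1/(140*3*(3 + 62) - 215797))/(-339153 - 393629) = (-65758 + 1/(140*3*65 - 215797))/(-732782) = (-65758 + 1/(27300 - 215797))*(-1/732782) = (-65758 + 1/(-188497))*(-1/732782) = (-65758 - 1/188497)*(-1/732782) = -12395185727/188497*(-1/732782) = 12395185727/138127208654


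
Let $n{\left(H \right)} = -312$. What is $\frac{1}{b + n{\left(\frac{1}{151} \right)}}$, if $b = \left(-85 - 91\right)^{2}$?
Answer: $\frac{1}{30664} \approx 3.2612 \cdot 10^{-5}$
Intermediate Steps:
$b = 30976$ ($b = \left(-176\right)^{2} = 30976$)
$\frac{1}{b + n{\left(\frac{1}{151} \right)}} = \frac{1}{30976 - 312} = \frac{1}{30664}$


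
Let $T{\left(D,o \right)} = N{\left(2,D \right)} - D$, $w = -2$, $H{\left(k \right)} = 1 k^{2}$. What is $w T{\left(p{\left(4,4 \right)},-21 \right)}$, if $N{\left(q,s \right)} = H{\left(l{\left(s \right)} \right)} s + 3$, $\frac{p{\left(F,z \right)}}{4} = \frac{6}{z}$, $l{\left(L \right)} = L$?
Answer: $-426$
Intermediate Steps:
$H{\left(k \right)} = k^{2}$
$p{\left(F,z \right)} = \frac{24}{z}$ ($p{\left(F,z \right)} = 4 \frac{6}{z} = \frac{24}{z}$)
$N{\left(q,s \right)} = 3 + s^{3}$ ($N{\left(q,s \right)} = s^{2} s + 3 = s^{3} + 3 = 3 + s^{3}$)
$T{\left(D,o \right)} = 3 + D^{3} - D$ ($T{\left(D,o \right)} = \left(3 + D^{3}\right) - D = 3 + D^{3} - D$)
$w T{\left(p{\left(4,4 \right)},-21 \right)} = - 2 \left(3 + \left(\frac{24}{4}\right)^{3} - \frac{24}{4}\right) = - 2 \left(3 + \left(24 \cdot \frac{1}{4}\right)^{3} - 24 \cdot \frac{1}{4}\right) = - 2 \left(3 + 6^{3} - 6\right) = - 2 \left(3 + 216 - 6\right) = \left(-2\right) 213 = -426$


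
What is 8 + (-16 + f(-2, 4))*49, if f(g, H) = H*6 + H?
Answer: 596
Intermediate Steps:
f(g, H) = 7*H (f(g, H) = 6*H + H = 7*H)
8 + (-16 + f(-2, 4))*49 = 8 + (-16 + 7*4)*49 = 8 + (-16 + 28)*49 = 8 + 12*49 = 8 + 588 = 596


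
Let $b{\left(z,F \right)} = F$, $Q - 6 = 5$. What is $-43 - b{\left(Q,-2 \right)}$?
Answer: $-41$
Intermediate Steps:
$Q = 11$ ($Q = 6 + 5 = 11$)
$-43 - b{\left(Q,-2 \right)} = -43 - -2 = -43 + 2 = -41$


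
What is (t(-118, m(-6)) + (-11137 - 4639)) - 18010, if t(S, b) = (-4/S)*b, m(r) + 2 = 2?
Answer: -33786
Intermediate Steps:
m(r) = 0 (m(r) = -2 + 2 = 0)
t(S, b) = -4*b/S (t(S, b) = (-4/S)*b = -4*b/S)
(t(-118, m(-6)) + (-11137 - 4639)) - 18010 = (-4*0/(-118) + (-11137 - 4639)) - 18010 = (-4*0*(-1/118) - 15776) - 18010 = (0 - 15776) - 18010 = -15776 - 18010 = -33786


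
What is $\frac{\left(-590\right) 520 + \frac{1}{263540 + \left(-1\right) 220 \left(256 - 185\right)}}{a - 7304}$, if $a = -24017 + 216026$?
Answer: $- \frac{76061855999}{45792063600} \approx -1.661$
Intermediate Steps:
$a = 192009$
$\frac{\left(-590\right) 520 + \frac{1}{263540 + \left(-1\right) 220 \left(256 - 185\right)}}{a - 7304} = \frac{\left(-590\right) 520 + \frac{1}{263540 + \left(-1\right) 220 \left(256 - 185\right)}}{192009 - 7304} = \frac{-306800 + \frac{1}{263540 - 15620}}{184705} = \left(-306800 + \frac{1}{263540 - 15620}\right) \frac{1}{184705} = \left(-306800 + \frac{1}{247920}\right) \frac{1}{184705} = \left(- \frac{76061855999}{247920}\right) \frac{1}{184705} = - \frac{76061855999}{45792063600}$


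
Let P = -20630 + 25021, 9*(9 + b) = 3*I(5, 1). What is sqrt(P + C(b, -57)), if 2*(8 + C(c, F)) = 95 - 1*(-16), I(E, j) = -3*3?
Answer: sqrt(17754)/2 ≈ 66.622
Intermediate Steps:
I(E, j) = -9
b = -12 (b = -9 + (3*(-9))/9 = -9 + (1/9)*(-27) = -9 - 3 = -12)
C(c, F) = 95/2 (C(c, F) = -8 + (95 - 1*(-16))/2 = -8 + (95 + 16)/2 = -8 + (1/2)*111 = -8 + 111/2 = 95/2)
P = 4391
sqrt(P + C(b, -57)) = sqrt(4391 + 95/2) = sqrt(8877/2) = sqrt(17754)/2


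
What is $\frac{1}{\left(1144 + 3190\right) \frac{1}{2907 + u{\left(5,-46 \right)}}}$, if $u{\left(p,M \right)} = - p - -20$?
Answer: $\frac{1461}{2167} \approx 0.6742$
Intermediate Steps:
$u{\left(p,M \right)} = 20 - p$ ($u{\left(p,M \right)} = - p + 20 = 20 - p$)
$\frac{1}{\left(1144 + 3190\right) \frac{1}{2907 + u{\left(5,-46 \right)}}} = \frac{1}{\left(1144 + 3190\right) \frac{1}{2907 + \left(20 - 5\right)}} = \frac{1}{4334 \frac{1}{2907 + \left(20 - 5\right)}} = \frac{1}{4334 \frac{1}{2907 + 15}} = \frac{1}{4334 \cdot \frac{1}{2922}} = \frac{1}{\frac{2167}{1461}} = \frac{1461}{2167}$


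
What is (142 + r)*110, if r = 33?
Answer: 19250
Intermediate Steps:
(142 + r)*110 = (142 + 33)*110 = 175*110 = 19250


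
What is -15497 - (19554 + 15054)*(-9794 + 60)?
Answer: 336858775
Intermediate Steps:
-15497 - (19554 + 15054)*(-9794 + 60) = -15497 - 34608*(-9734) = -15497 - 1*(-336874272) = -15497 + 336874272 = 336858775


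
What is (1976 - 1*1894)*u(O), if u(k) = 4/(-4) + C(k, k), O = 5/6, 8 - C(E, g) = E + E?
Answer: 1312/3 ≈ 437.33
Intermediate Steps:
C(E, g) = 8 - 2*E (C(E, g) = 8 - (E + E) = 8 - 2*E)
O = 5/6 (O = 5*(1/6) = 5/6 ≈ 0.83333)
u(k) = 7 - 2*k (u(k) = 4/(-4) + (8 - 2*k) = 4*(-1/4) + (8 - 2*k) = -1 + (8 - 2*k) = 7 - 2*k)
(1976 - 1*1894)*u(O) = (1976 - 1*1894)*(7 - 2*5/6) = (1976 - 1894)*(7 - 5/3) = 82*(16/3) = 1312/3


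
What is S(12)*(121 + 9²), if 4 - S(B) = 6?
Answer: -404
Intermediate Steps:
S(B) = -2 (S(B) = 4 - 1*6 = 4 - 6 = -2)
S(12)*(121 + 9²) = -2*(121 + 9²) = -2*(121 + 81) = -2*202 = -404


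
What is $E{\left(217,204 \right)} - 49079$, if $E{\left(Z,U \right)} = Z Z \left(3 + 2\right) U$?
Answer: $47981701$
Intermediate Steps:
$E{\left(Z,U \right)} = 5 U Z^{2}$ ($E{\left(Z,U \right)} = Z^{2} \cdot 5 U = 5 U Z^{2}$)
$E{\left(217,204 \right)} - 49079 = 5 \cdot 204 \cdot 217^{2} - 49079 = 5 \cdot 204 \cdot 47089 - 49079 = 48030780 - 49079 = 47981701$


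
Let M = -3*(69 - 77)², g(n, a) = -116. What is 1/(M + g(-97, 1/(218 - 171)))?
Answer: -1/308 ≈ -0.0032468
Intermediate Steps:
M = -192 (M = -3*(-8)² = -3*64 = -192)
1/(M + g(-97, 1/(218 - 171))) = 1/(-192 - 116) = 1/(-308) = -1/308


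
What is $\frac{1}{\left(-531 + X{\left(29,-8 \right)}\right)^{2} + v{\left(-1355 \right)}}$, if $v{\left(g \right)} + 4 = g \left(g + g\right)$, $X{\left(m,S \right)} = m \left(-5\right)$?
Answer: $\frac{1}{4129022} \approx 2.4219 \cdot 10^{-7}$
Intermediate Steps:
$X{\left(m,S \right)} = - 5 m$
$v{\left(g \right)} = -4 + 2 g^{2}$ ($v{\left(g \right)} = -4 + g \left(g + g\right) = -4 + g 2 g = -4 + 2 g^{2}$)
$\frac{1}{\left(-531 + X{\left(29,-8 \right)}\right)^{2} + v{\left(-1355 \right)}} = \frac{1}{\left(-531 - 145\right)^{2} - \left(4 - 2 \left(-1355\right)^{2}\right)} = \frac{1}{\left(-531 - 145\right)^{2} + \left(-4 + 2 \cdot 1836025\right)} = \frac{1}{\left(-676\right)^{2} + \left(-4 + 3672050\right)} = \frac{1}{456976 + 3672046} = \frac{1}{4129022}$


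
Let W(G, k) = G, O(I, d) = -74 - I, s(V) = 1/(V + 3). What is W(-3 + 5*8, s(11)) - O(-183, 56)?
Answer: -72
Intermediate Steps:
s(V) = 1/(3 + V)
W(-3 + 5*8, s(11)) - O(-183, 56) = (-3 + 5*8) - (-74 - 1*(-183)) = (-3 + 40) - (-74 + 183) = 37 - 1*109 = 37 - 109 = -72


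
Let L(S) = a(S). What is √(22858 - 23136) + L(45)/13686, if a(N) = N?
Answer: 15/4562 + I*√278 ≈ 0.003288 + 16.673*I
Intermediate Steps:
L(S) = S
√(22858 - 23136) + L(45)/13686 = √(22858 - 23136) + 45/13686 = √(-278) + 45*(1/13686) = I*√278 + 15/4562 = 15/4562 + I*√278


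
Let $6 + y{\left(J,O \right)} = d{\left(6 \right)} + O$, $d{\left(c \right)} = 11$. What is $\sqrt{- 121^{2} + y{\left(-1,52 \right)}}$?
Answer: $2 i \sqrt{3646} \approx 120.76 i$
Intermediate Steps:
$y{\left(J,O \right)} = 5 + O$ ($y{\left(J,O \right)} = -6 + \left(11 + O\right) = 5 + O$)
$\sqrt{- 121^{2} + y{\left(-1,52 \right)}} = \sqrt{- 121^{2} + \left(5 + 52\right)} = \sqrt{\left(-1\right) 14641 + 57} = \sqrt{-14641 + 57} = \sqrt{-14584} = 2 i \sqrt{3646}$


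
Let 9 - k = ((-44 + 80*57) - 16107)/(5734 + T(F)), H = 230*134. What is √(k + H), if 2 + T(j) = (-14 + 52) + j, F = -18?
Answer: √255014918562/2876 ≈ 175.59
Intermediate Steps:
H = 30820
T(j) = 36 + j (T(j) = -2 + ((-14 + 52) + j) = -2 + (38 + j) = 36 + j)
k = 63359/5752 (k = 9 - ((-44 + 80*57) - 16107)/(5734 + (36 - 18)) = 9 - ((-44 + 4560) - 16107)/(5734 + 18) = 9 - (4516 - 16107)/5752 = 9 - (-11591)/5752 = 9 - 1*(-11591/5752) = 9 + 11591/5752 = 63359/5752 ≈ 11.015)
√(k + H) = √(63359/5752 + 30820) = √(177339999/5752) = √255014918562/2876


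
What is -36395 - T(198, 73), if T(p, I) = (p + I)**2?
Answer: -109836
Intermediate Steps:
T(p, I) = (I + p)**2
-36395 - T(198, 73) = -36395 - (73 + 198)**2 = -36395 - 1*271**2 = -36395 - 1*73441 = -36395 - 73441 = -109836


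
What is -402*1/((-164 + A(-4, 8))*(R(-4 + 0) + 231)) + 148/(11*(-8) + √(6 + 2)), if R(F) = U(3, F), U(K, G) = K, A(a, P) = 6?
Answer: -9966947/5958654 - 37*√2/967 ≈ -1.7268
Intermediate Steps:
R(F) = 3
-402*1/((-164 + A(-4, 8))*(R(-4 + 0) + 231)) + 148/(11*(-8) + √(6 + 2)) = -402*1/((-164 + 6)*(3 + 231)) + 148/(11*(-8) + √(6 + 2)) = -402/((-158*234)) + 148/(-88 + √8) = -402/(-36972) + 148/(-88 + 2*√2) = -402*(-1/36972) + 148/(-88 + 2*√2) = 67/6162 + 148/(-88 + 2*√2)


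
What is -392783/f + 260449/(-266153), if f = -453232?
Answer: -13503447369/120629056496 ≈ -0.11194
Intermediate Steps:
-392783/f + 260449/(-266153) = -392783/(-453232) + 260449/(-266153) = -392783*(-1/453232) + 260449*(-1/266153) = 392783/453232 - 260449/266153 = -13503447369/120629056496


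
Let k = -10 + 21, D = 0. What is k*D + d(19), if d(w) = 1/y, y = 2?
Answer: ½ ≈ 0.50000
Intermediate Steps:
k = 11
d(w) = ½ (d(w) = 1/2 = ½)
k*D + d(19) = 11*0 + ½ = 0 + ½ = ½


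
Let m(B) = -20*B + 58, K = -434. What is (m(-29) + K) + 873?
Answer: 1077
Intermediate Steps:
m(B) = 58 - 20*B
(m(-29) + K) + 873 = ((58 - 20*(-29)) - 434) + 873 = ((58 + 580) - 434) + 873 = (638 - 434) + 873 = 204 + 873 = 1077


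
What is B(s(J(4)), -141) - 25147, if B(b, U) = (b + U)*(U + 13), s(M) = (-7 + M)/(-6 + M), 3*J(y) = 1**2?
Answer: -123243/17 ≈ -7249.6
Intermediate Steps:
J(y) = 1/3 (J(y) = (1/3)*1**2 = (1/3)*1 = 1/3)
s(M) = (-7 + M)/(-6 + M)
B(b, U) = (13 + U)*(U + b) (B(b, U) = (U + b)*(13 + U) = (13 + U)*(U + b))
B(s(J(4)), -141) - 25147 = ((-141)**2 + 13*(-141) + 13*((-7 + 1/3)/(-6 + 1/3)) - 141*(-7 + 1/3)/(-6 + 1/3)) - 25147 = (19881 - 1833 + 13*(-20/3/(-17/3)) - 141*(-20)/((-17/3)*3)) - 25147 = (19881 - 1833 + 13*(-3/17*(-20/3)) - (-423)*(-20)/(17*3)) - 25147 = (19881 - 1833 + 13*(20/17) - 141*20/17) - 25147 = (19881 - 1833 + 260/17 - 2820/17) - 25147 = 304256/17 - 25147 = -123243/17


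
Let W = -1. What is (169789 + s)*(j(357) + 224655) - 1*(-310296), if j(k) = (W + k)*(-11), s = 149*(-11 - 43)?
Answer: 35703298373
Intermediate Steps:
s = -8046 (s = 149*(-54) = -8046)
j(k) = 11 - 11*k (j(k) = (-1 + k)*(-11) = 11 - 11*k)
(169789 + s)*(j(357) + 224655) - 1*(-310296) = (169789 - 8046)*((11 - 11*357) + 224655) - 1*(-310296) = 161743*((11 - 3927) + 224655) + 310296 = 161743*(-3916 + 224655) + 310296 = 161743*220739 + 310296 = 35702988077 + 310296 = 35703298373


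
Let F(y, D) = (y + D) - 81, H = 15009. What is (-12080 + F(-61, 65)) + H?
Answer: 2852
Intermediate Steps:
F(y, D) = -81 + D + y (F(y, D) = (D + y) - 81 = -81 + D + y)
(-12080 + F(-61, 65)) + H = (-12080 + (-81 + 65 - 61)) + 15009 = (-12080 - 77) + 15009 = -12157 + 15009 = 2852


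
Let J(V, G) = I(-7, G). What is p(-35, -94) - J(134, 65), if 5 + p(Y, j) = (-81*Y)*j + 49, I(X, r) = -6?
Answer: -266440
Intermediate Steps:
J(V, G) = -6
p(Y, j) = 44 - 81*Y*j (p(Y, j) = -5 + ((-81*Y)*j + 49) = -5 + (-81*Y*j + 49) = -5 + (49 - 81*Y*j) = 44 - 81*Y*j)
p(-35, -94) - J(134, 65) = (44 - 81*(-35)*(-94)) - 1*(-6) = (44 - 266490) + 6 = -266446 + 6 = -266440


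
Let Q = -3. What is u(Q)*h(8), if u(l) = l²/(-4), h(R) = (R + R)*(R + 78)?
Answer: -3096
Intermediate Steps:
h(R) = 2*R*(78 + R) (h(R) = (2*R)*(78 + R) = 2*R*(78 + R))
u(l) = -l²/4
u(Q)*h(8) = (-¼*(-3)²)*(2*8*(78 + 8)) = (-¼*9)*(2*8*86) = -9/4*1376 = -3096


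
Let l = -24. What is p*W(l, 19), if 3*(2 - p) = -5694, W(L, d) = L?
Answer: -45600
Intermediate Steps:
p = 1900 (p = 2 - ⅓*(-5694) = 2 + 1898 = 1900)
p*W(l, 19) = 1900*(-24) = -45600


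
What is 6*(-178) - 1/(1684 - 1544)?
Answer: -149521/140 ≈ -1068.0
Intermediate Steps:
6*(-178) - 1/(1684 - 1544) = -1068 - 1/140 = -149521/140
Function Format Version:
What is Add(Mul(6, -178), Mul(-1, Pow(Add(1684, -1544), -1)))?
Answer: Rational(-149521, 140) ≈ -1068.0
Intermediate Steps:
Add(Mul(6, -178), Mul(-1, Pow(Add(1684, -1544), -1))) = Add(-1068, Mul(-1, Pow(140, -1))) = Add(-1068, Mul(-1, Rational(1, 140))) = Add(-1068, Rational(-1, 140)) = Rational(-149521, 140)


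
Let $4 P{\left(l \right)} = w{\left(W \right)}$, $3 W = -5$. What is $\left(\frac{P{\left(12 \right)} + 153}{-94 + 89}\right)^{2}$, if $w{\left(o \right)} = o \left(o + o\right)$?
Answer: $\frac{7722841}{8100} \approx 953.44$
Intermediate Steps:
$W = - \frac{5}{3}$ ($W = \frac{1}{3} \left(-5\right) = - \frac{5}{3} \approx -1.6667$)
$w{\left(o \right)} = 2 o^{2}$ ($w{\left(o \right)} = o 2 o = 2 o^{2}$)
$P{\left(l \right)} = \frac{25}{18}$ ($P{\left(l \right)} = \frac{2 \left(- \frac{5}{3}\right)^{2}}{4} = \frac{2 \cdot \frac{25}{9}}{4} = \frac{1}{4} \cdot \frac{50}{9} = \frac{25}{18}$)
$\left(\frac{P{\left(12 \right)} + 153}{-94 + 89}\right)^{2} = \left(\frac{\frac{25}{18} + 153}{-94 + 89}\right)^{2} = \left(\frac{2779}{18 \left(-5\right)}\right)^{2} = \left(\frac{2779}{18} \left(- \frac{1}{5}\right)\right)^{2} = \left(- \frac{2779}{90}\right)^{2} = \frac{7722841}{8100}$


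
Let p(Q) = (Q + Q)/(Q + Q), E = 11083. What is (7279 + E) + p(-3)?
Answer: 18363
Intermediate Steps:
p(Q) = 1 (p(Q) = (2*Q)/((2*Q)) = (2*Q)*(1/(2*Q)) = 1)
(7279 + E) + p(-3) = (7279 + 11083) + 1 = 18362 + 1 = 18363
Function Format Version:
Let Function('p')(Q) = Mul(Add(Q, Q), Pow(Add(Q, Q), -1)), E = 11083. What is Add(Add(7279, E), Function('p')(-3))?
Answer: 18363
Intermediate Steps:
Function('p')(Q) = 1 (Function('p')(Q) = Mul(Mul(2, Q), Pow(Mul(2, Q), -1)) = Mul(Mul(2, Q), Mul(Rational(1, 2), Pow(Q, -1))) = 1)
Add(Add(7279, E), Function('p')(-3)) = Add(Add(7279, 11083), 1) = Add(18362, 1) = 18363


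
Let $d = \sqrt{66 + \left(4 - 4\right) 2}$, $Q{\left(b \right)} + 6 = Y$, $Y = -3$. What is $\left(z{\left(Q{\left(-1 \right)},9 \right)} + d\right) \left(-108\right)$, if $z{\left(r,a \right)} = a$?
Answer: $-972 - 108 \sqrt{66} \approx -1849.4$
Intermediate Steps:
$Q{\left(b \right)} = -9$ ($Q{\left(b \right)} = -6 - 3 = -9$)
$d = \sqrt{66}$ ($d = \sqrt{66 + 0 \cdot 2} = \sqrt{66 + 0} = \sqrt{66} \approx 8.124$)
$\left(z{\left(Q{\left(-1 \right)},9 \right)} + d\right) \left(-108\right) = \left(9 + \sqrt{66}\right) \left(-108\right) = -972 - 108 \sqrt{66}$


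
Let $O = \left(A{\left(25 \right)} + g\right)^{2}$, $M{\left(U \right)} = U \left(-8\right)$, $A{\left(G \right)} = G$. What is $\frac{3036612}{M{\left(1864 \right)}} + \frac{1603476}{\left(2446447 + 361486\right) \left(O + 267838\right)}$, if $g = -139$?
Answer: $- \frac{299320001883213069}{1469881536611408} \approx -203.64$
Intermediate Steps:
$M{\left(U \right)} = - 8 U$
$O = 12996$ ($O = \left(25 - 139\right)^{2} = \left(-114\right)^{2} = 12996$)
$\frac{3036612}{M{\left(1864 \right)}} + \frac{1603476}{\left(2446447 + 361486\right) \left(O + 267838\right)} = \frac{3036612}{\left(-8\right) 1864} + \frac{1603476}{\left(2446447 + 361486\right) \left(12996 + 267838\right)} = \frac{3036612}{-14912} + \frac{1603476}{2807933 \cdot 280834} = 3036612 \left(- \frac{1}{14912}\right) + \frac{1603476}{788563056122} = - \frac{759153}{3728} + 1603476 \cdot \frac{1}{788563056122} = - \frac{759153}{3728} + \frac{801738}{394281528061} = - \frac{299320001883213069}{1469881536611408}$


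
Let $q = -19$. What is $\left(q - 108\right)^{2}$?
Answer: $16129$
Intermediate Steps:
$\left(q - 108\right)^{2} = \left(-19 - 108\right)^{2} = \left(-127\right)^{2} = 16129$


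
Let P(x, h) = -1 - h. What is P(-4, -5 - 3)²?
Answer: 49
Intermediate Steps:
P(-4, -5 - 3)² = (-1 - (-5 - 3))² = (-1 - 1*(-8))² = (-1 + 8)² = 7² = 49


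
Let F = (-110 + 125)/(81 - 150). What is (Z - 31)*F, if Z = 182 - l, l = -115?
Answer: -1330/23 ≈ -57.826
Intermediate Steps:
F = -5/23 (F = 15/(-69) = 15*(-1/69) = -5/23 ≈ -0.21739)
Z = 297 (Z = 182 - 1*(-115) = 182 + 115 = 297)
(Z - 31)*F = (297 - 31)*(-5/23) = 266*(-5/23) = -1330/23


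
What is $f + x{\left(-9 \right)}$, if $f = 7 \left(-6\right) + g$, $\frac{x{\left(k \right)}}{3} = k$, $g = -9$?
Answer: $-78$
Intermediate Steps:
$x{\left(k \right)} = 3 k$
$f = -51$ ($f = 7 \left(-6\right) - 9 = -42 - 9 = -51$)
$f + x{\left(-9 \right)} = -51 + 3 \left(-9\right) = -51 - 27 = -78$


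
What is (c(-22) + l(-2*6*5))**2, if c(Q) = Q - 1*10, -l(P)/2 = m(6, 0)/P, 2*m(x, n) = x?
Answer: 101761/100 ≈ 1017.6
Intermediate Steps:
m(x, n) = x/2
l(P) = -6/P (l(P) = -2*(1/2)*6/P = -6/P)
c(Q) = -10 + Q (c(Q) = Q - 10 = -10 + Q)
(c(-22) + l(-2*6*5))**2 = ((-10 - 22) - 6/(-2*6*5))**2 = (-32 - 6/((-12*5)))**2 = (-32 - 6/(-60))**2 = (-32 - 6*(-1/60))**2 = (-32 + 1/10)**2 = (-319/10)**2 = 101761/100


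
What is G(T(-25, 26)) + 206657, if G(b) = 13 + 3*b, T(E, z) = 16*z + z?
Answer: 207996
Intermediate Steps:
T(E, z) = 17*z
G(T(-25, 26)) + 206657 = (13 + 3*(17*26)) + 206657 = (13 + 3*442) + 206657 = (13 + 1326) + 206657 = 1339 + 206657 = 207996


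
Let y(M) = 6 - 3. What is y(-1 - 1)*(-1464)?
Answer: -4392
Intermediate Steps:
y(M) = 3
y(-1 - 1)*(-1464) = 3*(-1464) = -4392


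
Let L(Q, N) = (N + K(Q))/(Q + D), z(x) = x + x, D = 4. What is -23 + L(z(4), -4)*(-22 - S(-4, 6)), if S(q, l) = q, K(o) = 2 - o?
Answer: -8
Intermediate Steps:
z(x) = 2*x
L(Q, N) = (2 + N - Q)/(4 + Q) (L(Q, N) = (N + (2 - Q))/(Q + 4) = (2 + N - Q)/(4 + Q))
-23 + L(z(4), -4)*(-22 - S(-4, 6)) = -23 + ((2 - 4 - 2*4)/(4 + 2*4))*(-22 - 1*(-4)) = -23 + ((2 - 4 - 1*8)/(4 + 8))*(-22 + 4) = -23 + ((2 - 4 - 8)/12)*(-18) = -23 + ((1/12)*(-10))*(-18) = -23 - ⅚*(-18) = -23 + 15 = -8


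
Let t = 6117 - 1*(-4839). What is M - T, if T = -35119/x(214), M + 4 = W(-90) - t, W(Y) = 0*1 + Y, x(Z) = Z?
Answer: -2329581/214 ≈ -10886.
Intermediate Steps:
t = 10956 (t = 6117 + 4839 = 10956)
W(Y) = Y (W(Y) = 0 + Y = Y)
M = -11050 (M = -4 + (-90 - 1*10956) = -4 + (-90 - 10956) = -4 - 11046 = -11050)
T = -35119/214 ≈ -164.11
M - T = -11050 - 1*(-35119/214) = -11050 + 35119/214 = -2329581/214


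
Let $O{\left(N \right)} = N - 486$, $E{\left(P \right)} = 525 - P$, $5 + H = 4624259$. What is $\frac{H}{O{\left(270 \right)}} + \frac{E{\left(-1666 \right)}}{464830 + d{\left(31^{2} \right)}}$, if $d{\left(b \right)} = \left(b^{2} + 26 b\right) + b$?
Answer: $- \frac{181668686401}{8485788} \approx -21409.0$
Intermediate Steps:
$H = 4624254$ ($H = -5 + 4624259 = 4624254$)
$d{\left(b \right)} = b^{2} + 27 b$
$O{\left(N \right)} = -486 + N$
$\frac{H}{O{\left(270 \right)}} + \frac{E{\left(-1666 \right)}}{464830 + d{\left(31^{2} \right)}} = \frac{4624254}{-486 + 270} + \frac{525 - -1666}{464830 + 31^{2} \left(27 + 31^{2}\right)} = \frac{4624254}{-216} + \frac{525 + 1666}{464830 + 961 \left(27 + 961\right)} = 4624254 \left(- \frac{1}{216}\right) + \frac{2191}{464830 + 961 \cdot 988} = - \frac{256903}{12} + \frac{2191}{464830 + 949468} = - \frac{256903}{12} + \frac{2191}{1414298} = - \frac{181668686401}{8485788}$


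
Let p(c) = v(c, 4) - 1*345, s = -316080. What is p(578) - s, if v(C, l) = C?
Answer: 316313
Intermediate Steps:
p(c) = -345 + c (p(c) = c - 1*345 = c - 345 = -345 + c)
p(578) - s = (-345 + 578) - 1*(-316080) = 233 + 316080 = 316313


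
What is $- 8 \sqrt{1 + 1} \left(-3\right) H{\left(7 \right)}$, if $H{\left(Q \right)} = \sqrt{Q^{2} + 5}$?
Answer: $144 \sqrt{3} \approx 249.42$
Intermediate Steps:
$H{\left(Q \right)} = \sqrt{5 + Q^{2}}$
$- 8 \sqrt{1 + 1} \left(-3\right) H{\left(7 \right)} = - 8 \sqrt{1 + 1} \left(-3\right) \sqrt{5 + 7^{2}} = - 8 \sqrt{2} \left(-3\right) \sqrt{5 + 49} = - 8 \left(- 3 \sqrt{2}\right) \sqrt{54} = 24 \sqrt{2} \cdot 3 \sqrt{6} = 144 \sqrt{3}$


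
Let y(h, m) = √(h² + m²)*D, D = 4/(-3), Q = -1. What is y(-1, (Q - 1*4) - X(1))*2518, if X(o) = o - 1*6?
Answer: -10072/3 ≈ -3357.3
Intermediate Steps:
X(o) = -6 + o (X(o) = o - 6 = -6 + o)
D = -4/3 (D = 4*(-⅓) = -4/3 ≈ -1.3333)
y(h, m) = -4*√(h² + m²)/3 (y(h, m) = √(h² + m²)*(-4/3) = -4*√(h² + m²)/3)
y(-1, (Q - 1*4) - X(1))*2518 = -4*√((-1)² + ((-1 - 1*4) - (-6 + 1))²)/3*2518 = -4*√(1 + ((-1 - 4) - 1*(-5))²)/3*2518 = -4*√(1 + (-5 + 5)²)/3*2518 = -4*√(1 + 0²)/3*2518 = -4*√(1 + 0)/3*2518 = -4*√1/3*2518 = -4/3*1*2518 = -4/3*2518 = -10072/3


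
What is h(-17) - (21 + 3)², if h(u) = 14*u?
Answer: -814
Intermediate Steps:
h(-17) - (21 + 3)² = 14*(-17) - (21 + 3)² = -238 - 1*24² = -238 - 1*576 = -238 - 576 = -814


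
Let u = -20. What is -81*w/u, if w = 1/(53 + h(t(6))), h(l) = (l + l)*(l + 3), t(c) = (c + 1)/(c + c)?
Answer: 1458/20585 ≈ 0.070828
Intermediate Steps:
t(c) = (1 + c)/(2*c) (t(c) = (1 + c)/((2*c)) = (1 + c)*(1/(2*c)) = (1 + c)/(2*c))
h(l) = 2*l*(3 + l) (h(l) = (2*l)*(3 + l) = 2*l*(3 + l))
w = 72/4117 (w = 1/(53 + 2*((1/2)*(1 + 6)/6)*(3 + (1/2)*(1 + 6)/6)) = 1/(53 + 2*((1/2)*(1/6)*7)*(3 + (1/2)*(1/6)*7)) = 1/(53 + 2*(7/12)*(3 + 7/12)) = 1/(53 + 2*(7/12)*(43/12)) = 1/(53 + 301/72) = 1/(4117/72) = 72/4117 ≈ 0.017488)
-81*w/u = -5832/(4117*(-20)) = -5832*(-1)/(4117*20) = -81*(-18/20585) = 1458/20585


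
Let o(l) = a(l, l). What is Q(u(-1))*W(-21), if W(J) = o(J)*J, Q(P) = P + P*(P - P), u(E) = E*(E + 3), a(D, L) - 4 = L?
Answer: -714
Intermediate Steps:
a(D, L) = 4 + L
u(E) = E*(3 + E)
o(l) = 4 + l
Q(P) = P (Q(P) = P + P*0 = P + 0 = P)
W(J) = J*(4 + J) (W(J) = (4 + J)*J = J*(4 + J))
Q(u(-1))*W(-21) = (-(3 - 1))*(-21*(4 - 21)) = (-1*2)*(-21*(-17)) = -2*357 = -714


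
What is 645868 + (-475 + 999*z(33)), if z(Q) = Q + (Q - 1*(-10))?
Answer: 721317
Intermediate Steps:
z(Q) = 10 + 2*Q (z(Q) = Q + (Q + 10) = Q + (10 + Q) = 10 + 2*Q)
645868 + (-475 + 999*z(33)) = 645868 + (-475 + 999*(10 + 2*33)) = 645868 + (-475 + 999*(10 + 66)) = 645868 + (-475 + 999*76) = 645868 + (-475 + 75924) = 645868 + 75449 = 721317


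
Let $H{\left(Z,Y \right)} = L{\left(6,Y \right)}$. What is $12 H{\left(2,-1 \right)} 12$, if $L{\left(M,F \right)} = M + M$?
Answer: $1728$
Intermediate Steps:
$L{\left(M,F \right)} = 2 M$
$H{\left(Z,Y \right)} = 12$ ($H{\left(Z,Y \right)} = 2 \cdot 6 = 12$)
$12 H{\left(2,-1 \right)} 12 = 12 \cdot 12 \cdot 12 = 144 \cdot 12 = 1728$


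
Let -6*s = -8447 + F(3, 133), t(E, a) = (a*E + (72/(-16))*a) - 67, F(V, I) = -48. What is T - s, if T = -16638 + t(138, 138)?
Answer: 1813/6 ≈ 302.17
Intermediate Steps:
t(E, a) = -67 - 9*a/2 + E*a (t(E, a) = (E*a + (72*(-1/16))*a) - 67 = (E*a - 9*a/2) - 67 = (-9*a/2 + E*a) - 67 = -67 - 9*a/2 + E*a)
T = 1718 (T = -16638 + (-67 - 9/2*138 + 138*138) = -16638 + (-67 - 621 + 19044) = -16638 + 18356 = 1718)
s = 8495/6 (s = -(-8447 - 48)/6 = -⅙*(-8495) = 8495/6 ≈ 1415.8)
T - s = 1718 - 1*8495/6 = 1718 - 8495/6 = 1813/6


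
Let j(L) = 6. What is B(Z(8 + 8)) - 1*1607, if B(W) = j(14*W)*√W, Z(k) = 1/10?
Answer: -1607 + 3*√10/5 ≈ -1605.1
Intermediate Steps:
Z(k) = ⅒
B(W) = 6*√W
B(Z(8 + 8)) - 1*1607 = 6*√(⅒) - 1*1607 = 6*(√10/10) - 1607 = 3*√10/5 - 1607 = -1607 + 3*√10/5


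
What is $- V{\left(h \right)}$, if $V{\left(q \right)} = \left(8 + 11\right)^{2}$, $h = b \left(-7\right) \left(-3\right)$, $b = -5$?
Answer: $-361$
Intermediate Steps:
$h = -105$ ($h = \left(-5\right) \left(-7\right) \left(-3\right) = 35 \left(-3\right) = -105$)
$V{\left(q \right)} = 361$ ($V{\left(q \right)} = 19^{2} = 361$)
$- V{\left(h \right)} = \left(-1\right) 361 = -361$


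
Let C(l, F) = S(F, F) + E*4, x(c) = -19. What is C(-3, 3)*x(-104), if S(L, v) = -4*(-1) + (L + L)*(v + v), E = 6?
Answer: -1216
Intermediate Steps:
S(L, v) = 4 + 4*L*v (S(L, v) = 4 + (2*L)*(2*v) = 4 + 4*L*v)
C(l, F) = 28 + 4*F² (C(l, F) = (4 + 4*F*F) + 6*4 = (4 + 4*F²) + 24 = 28 + 4*F²)
C(-3, 3)*x(-104) = (28 + 4*3²)*(-19) = (28 + 4*9)*(-19) = (28 + 36)*(-19) = 64*(-19) = -1216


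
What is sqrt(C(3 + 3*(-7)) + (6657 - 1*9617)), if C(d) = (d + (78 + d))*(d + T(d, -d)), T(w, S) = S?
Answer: 4*I*sqrt(185) ≈ 54.406*I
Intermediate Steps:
C(d) = 0 (C(d) = (d + (78 + d))*(d - d) = (78 + 2*d)*0 = 0)
sqrt(C(3 + 3*(-7)) + (6657 - 1*9617)) = sqrt(0 + (6657 - 1*9617)) = sqrt(0 + (6657 - 9617)) = sqrt(0 - 2960) = sqrt(-2960) = 4*I*sqrt(185)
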